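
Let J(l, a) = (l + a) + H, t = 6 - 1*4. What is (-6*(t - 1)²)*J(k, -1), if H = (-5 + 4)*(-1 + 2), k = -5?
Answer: 42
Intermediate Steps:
H = -1 (H = -1*1 = -1)
t = 2 (t = 6 - 4 = 2)
J(l, a) = -1 + a + l (J(l, a) = (l + a) - 1 = (a + l) - 1 = -1 + a + l)
(-6*(t - 1)²)*J(k, -1) = (-6*(2 - 1)²)*(-1 - 1 - 5) = -6*1²*(-7) = -6*1*(-7) = -6*(-7) = 42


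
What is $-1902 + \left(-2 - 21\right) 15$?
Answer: $-2247$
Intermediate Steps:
$-1902 + \left(-2 - 21\right) 15 = -1902 - 345 = -2247$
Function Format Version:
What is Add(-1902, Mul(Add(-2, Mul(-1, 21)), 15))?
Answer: -2247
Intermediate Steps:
Add(-1902, Mul(Add(-2, Mul(-1, 21)), 15)) = Add(-1902, Mul(Add(-2, -21), 15)) = Add(-1902, Mul(-23, 15)) = Add(-1902, -345) = -2247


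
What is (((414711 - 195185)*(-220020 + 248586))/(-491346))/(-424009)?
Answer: 116129254/3858057891 ≈ 0.030100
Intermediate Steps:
(((414711 - 195185)*(-220020 + 248586))/(-491346))/(-424009) = ((219526*28566)*(-1/491346))*(-1/424009) = (6270979716*(-1/491346))*(-1/424009) = -116129254/9099*(-1/424009) = 116129254/3858057891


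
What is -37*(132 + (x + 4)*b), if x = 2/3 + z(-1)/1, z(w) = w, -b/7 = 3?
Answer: -2035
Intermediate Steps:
b = -21 (b = -7*3 = -21)
x = -⅓ (x = 2/3 - 1/1 = 2*(⅓) - 1*1 = ⅔ - 1 = -⅓ ≈ -0.33333)
-37*(132 + (x + 4)*b) = -37*(132 + (-⅓ + 4)*(-21)) = -37*(132 + (11/3)*(-21)) = -37*(132 - 77) = -37*55 = -2035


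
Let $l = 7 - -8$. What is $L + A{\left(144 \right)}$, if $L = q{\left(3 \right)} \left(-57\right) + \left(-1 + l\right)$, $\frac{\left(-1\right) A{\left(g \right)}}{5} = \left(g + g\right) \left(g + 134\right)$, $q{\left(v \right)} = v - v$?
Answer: $-400306$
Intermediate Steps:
$q{\left(v \right)} = 0$
$A{\left(g \right)} = - 10 g \left(134 + g\right)$ ($A{\left(g \right)} = - 5 \left(g + g\right) \left(g + 134\right) = - 5 \cdot 2 g \left(134 + g\right) = - 10 g \left(134 + g\right)$)
$l = 15$ ($l = 7 + 8 = 15$)
$L = 14$ ($L = 0 \left(-57\right) + \left(-1 + 15\right) = 0 + 14 = 14$)
$L + A{\left(144 \right)} = 14 - 1440 \left(134 + 144\right) = 14 - 1440 \cdot 278 = 14 - 400320 = -400306$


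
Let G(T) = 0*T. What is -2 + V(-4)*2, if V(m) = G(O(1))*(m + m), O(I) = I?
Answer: -2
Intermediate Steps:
G(T) = 0
V(m) = 0 (V(m) = 0*(m + m) = 0*(2*m) = 0)
-2 + V(-4)*2 = -2 + 0*2 = -2 + 0 = -2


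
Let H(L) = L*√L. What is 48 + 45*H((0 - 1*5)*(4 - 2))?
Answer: 48 - 450*I*√10 ≈ 48.0 - 1423.0*I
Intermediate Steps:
H(L) = L^(3/2)
48 + 45*H((0 - 1*5)*(4 - 2)) = 48 + 45*((0 - 1*5)*(4 - 2))^(3/2) = 48 + 45*((0 - 5)*2)^(3/2) = 48 + 45*(-5*2)^(3/2) = 48 + 45*(-10)^(3/2) = 48 + 45*(-10*I*√10) = 48 - 450*I*√10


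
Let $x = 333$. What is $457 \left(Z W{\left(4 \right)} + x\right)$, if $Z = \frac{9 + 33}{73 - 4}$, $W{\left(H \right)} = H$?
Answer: $\frac{3525755}{23} \approx 1.5329 \cdot 10^{5}$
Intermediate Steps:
$Z = \frac{14}{23}$ ($Z = \frac{42}{69} = 42 \cdot \frac{1}{69} = \frac{14}{23} \approx 0.6087$)
$457 \left(Z W{\left(4 \right)} + x\right) = 457 \left(\frac{14}{23} \cdot 4 + 333\right) = 457 \left(\frac{56}{23} + 333\right) = 457 \cdot \frac{7715}{23} = \frac{3525755}{23}$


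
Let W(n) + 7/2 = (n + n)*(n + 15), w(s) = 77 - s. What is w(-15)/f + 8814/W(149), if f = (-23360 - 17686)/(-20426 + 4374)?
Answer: 24176666116/668618817 ≈ 36.159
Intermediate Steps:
f = 20523/8026 (f = -41046/(-16052) = -41046*(-1/16052) = 20523/8026 ≈ 2.5571)
W(n) = -7/2 + 2*n*(15 + n) (W(n) = -7/2 + (n + n)*(n + 15) = -7/2 + (2*n)*(15 + n) = -7/2 + 2*n*(15 + n))
w(-15)/f + 8814/W(149) = (77 - 1*(-15))/(20523/8026) + 8814/(-7/2 + 2*149² + 30*149) = (77 + 15)*(8026/20523) + 8814/(-7/2 + 2*22201 + 4470) = 92*(8026/20523) + 8814/(-7/2 + 44402 + 4470) = 738392/20523 + 8814/(97737/2) = 738392/20523 + 8814*(2/97737) = 738392/20523 + 5876/32579 = 24176666116/668618817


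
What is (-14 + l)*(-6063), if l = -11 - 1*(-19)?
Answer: 36378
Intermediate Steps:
l = 8 (l = -11 + 19 = 8)
(-14 + l)*(-6063) = (-14 + 8)*(-6063) = -6*(-6063) = 36378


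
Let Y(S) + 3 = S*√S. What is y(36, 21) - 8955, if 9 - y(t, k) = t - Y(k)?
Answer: -8985 + 21*√21 ≈ -8888.8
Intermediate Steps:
Y(S) = -3 + S^(3/2) (Y(S) = -3 + S*√S = -3 + S^(3/2))
y(t, k) = 6 + k^(3/2) - t (y(t, k) = 9 - (t - (-3 + k^(3/2))) = 9 - (t + (3 - k^(3/2))) = 9 - (3 + t - k^(3/2)) = 9 + (-3 + k^(3/2) - t) = 6 + k^(3/2) - t)
y(36, 21) - 8955 = (6 + 21^(3/2) - 1*36) - 8955 = (6 + 21*√21 - 36) - 8955 = (-30 + 21*√21) - 8955 = -8985 + 21*√21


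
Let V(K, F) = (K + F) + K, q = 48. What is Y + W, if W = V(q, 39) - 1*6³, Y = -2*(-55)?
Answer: 29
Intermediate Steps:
V(K, F) = F + 2*K (V(K, F) = (F + K) + K = F + 2*K)
Y = 110
W = -81 (W = (39 + 2*48) - 1*6³ = (39 + 96) - 1*216 = 135 - 216 = -81)
Y + W = 110 - 81 = 29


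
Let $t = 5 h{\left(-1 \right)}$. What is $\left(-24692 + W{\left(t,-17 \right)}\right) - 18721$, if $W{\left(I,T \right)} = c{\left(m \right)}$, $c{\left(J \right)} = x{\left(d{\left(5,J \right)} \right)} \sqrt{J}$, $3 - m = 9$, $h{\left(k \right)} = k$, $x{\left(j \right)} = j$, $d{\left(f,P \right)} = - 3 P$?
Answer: $-43413 + 18 i \sqrt{6} \approx -43413.0 + 44.091 i$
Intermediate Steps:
$m = -6$ ($m = 3 - 9 = -6$)
$c{\left(J \right)} = - 3 J^{\frac{3}{2}}$ ($c{\left(J \right)} = - 3 J \sqrt{J} = - 3 J^{\frac{3}{2}}$)
$t = -5$ ($t = 5 \left(-1\right) = -5$)
$W{\left(I,T \right)} = 18 i \sqrt{6}$ ($W{\left(I,T \right)} = - 3 \left(-6\right)^{\frac{3}{2}} = - 3 \left(- 6 i \sqrt{6}\right) = 18 i \sqrt{6}$)
$\left(-24692 + W{\left(t,-17 \right)}\right) - 18721 = \left(-24692 + 18 i \sqrt{6}\right) - 18721 = -43413 + 18 i \sqrt{6}$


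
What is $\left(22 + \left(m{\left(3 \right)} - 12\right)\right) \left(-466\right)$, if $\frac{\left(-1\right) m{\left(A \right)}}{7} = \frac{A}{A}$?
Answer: $-1398$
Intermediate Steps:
$m{\left(A \right)} = -7$ ($m{\left(A \right)} = - 7 \frac{A}{A} = \left(-7\right) 1 = -7$)
$\left(22 + \left(m{\left(3 \right)} - 12\right)\right) \left(-466\right) = \left(22 - 19\right) \left(-466\right) = 3 \left(-466\right) = -1398$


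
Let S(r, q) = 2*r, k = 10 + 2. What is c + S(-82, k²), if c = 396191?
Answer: 396027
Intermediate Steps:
k = 12
c + S(-82, k²) = 396191 + 2*(-82) = 396191 - 164 = 396027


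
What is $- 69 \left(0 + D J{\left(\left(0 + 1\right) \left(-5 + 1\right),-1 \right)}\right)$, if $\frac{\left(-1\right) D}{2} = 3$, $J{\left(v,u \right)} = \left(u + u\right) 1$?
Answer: $-828$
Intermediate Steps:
$J{\left(v,u \right)} = 2 u$ ($J{\left(v,u \right)} = 2 u 1 = 2 u$)
$D = -6$ ($D = \left(-2\right) 3 = -6$)
$- 69 \left(0 + D J{\left(\left(0 + 1\right) \left(-5 + 1\right),-1 \right)}\right) = - 69 \left(0 - 6 \cdot 2 \left(-1\right)\right) = - 69 \left(0 - -12\right) = - 69 \left(0 + 12\right) = \left(-69\right) 12 = -828$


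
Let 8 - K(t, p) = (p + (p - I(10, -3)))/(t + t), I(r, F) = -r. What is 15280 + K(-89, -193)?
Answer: 1360444/89 ≈ 15286.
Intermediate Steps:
K(t, p) = 8 - (10 + 2*p)/(2*t) (K(t, p) = 8 - (p + (p - (-1)*10))/(t + t) = 8 - (p + (p - 1*(-10)))/(2*t) = 8 - (p + (p + 10))*1/(2*t) = 8 - (p + (10 + p))*1/(2*t) = 8 - (10 + 2*p)*1/(2*t) = 8 - (10 + 2*p)/(2*t))
15280 + K(-89, -193) = 15280 + (-5 - 1*(-193) + 8*(-89))/(-89) = 15280 - (-5 + 193 - 712)/89 = 15280 - 1/89*(-524) = 15280 + 524/89 = 1360444/89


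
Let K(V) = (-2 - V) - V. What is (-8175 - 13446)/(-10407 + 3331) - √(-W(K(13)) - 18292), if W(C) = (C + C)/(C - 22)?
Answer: 21621/7076 - 4*I*√28583/5 ≈ 3.0555 - 135.25*I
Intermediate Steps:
K(V) = -2 - 2*V
W(C) = 2*C/(-22 + C) (W(C) = (2*C)/(-22 + C) = 2*C/(-22 + C))
(-8175 - 13446)/(-10407 + 3331) - √(-W(K(13)) - 18292) = (-8175 - 13446)/(-10407 + 3331) - √(-2*(-2 - 2*13)/(-22 + (-2 - 2*13)) - 18292) = -21621/(-7076) - √(-2*(-2 - 26)/(-22 + (-2 - 26)) - 18292) = -21621*(-1/7076) - √(-2*(-28)/(-22 - 28) - 18292) = 21621/7076 - √(-2*(-28)/(-50) - 18292) = 21621/7076 - √(-2*(-28)*(-1)/50 - 18292) = 21621/7076 - √(-1*28/25 - 18292) = 21621/7076 - √(-28/25 - 18292) = 21621/7076 - √(-457328/25) = 21621/7076 - 4*I*√28583/5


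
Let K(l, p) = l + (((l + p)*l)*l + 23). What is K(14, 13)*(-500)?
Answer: -2664500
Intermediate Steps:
K(l, p) = 23 + l + l**2*(l + p) (K(l, p) = l + ((l*(l + p))*l + 23) = l + (l**2*(l + p) + 23) = l + (23 + l**2*(l + p)) = 23 + l + l**2*(l + p))
K(14, 13)*(-500) = (23 + 14 + 14**3 + 13*14**2)*(-500) = (23 + 14 + 2744 + 13*196)*(-500) = (23 + 14 + 2744 + 2548)*(-500) = 5329*(-500) = -2664500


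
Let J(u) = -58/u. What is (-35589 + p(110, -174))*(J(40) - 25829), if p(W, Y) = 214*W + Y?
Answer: 6314511807/20 ≈ 3.1573e+8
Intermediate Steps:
p(W, Y) = Y + 214*W
(-35589 + p(110, -174))*(J(40) - 25829) = (-35589 + (-174 + 214*110))*(-58/40 - 25829) = (-35589 + (-174 + 23540))*(-58*1/40 - 25829) = (-35589 + 23366)*(-29/20 - 25829) = -12223*(-516609/20) = 6314511807/20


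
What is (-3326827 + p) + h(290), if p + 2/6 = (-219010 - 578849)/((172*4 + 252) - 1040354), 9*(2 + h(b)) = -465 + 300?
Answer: -10373913728225/3118242 ≈ -3.3268e+6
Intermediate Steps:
h(b) = -61/3 (h(b) = -2 + (-465 + 300)/9 = -2 + (⅑)*(-165) = -2 - 55/3 = -61/3)
p = 1354163/3118242 (p = -⅓ + (-219010 - 578849)/((172*4 + 252) - 1040354) = -⅓ - 797859/((688 + 252) - 1040354) = -⅓ - 797859/(940 - 1040354) = -⅓ - 797859/(-1039414) = -⅓ - 797859*(-1/1039414) = -⅓ + 797859/1039414 = 1354163/3118242 ≈ 0.43427)
(-3326827 + p) + h(290) = (-3326827 + 1354163/3118242) - 61/3 = -10373850323971/3118242 - 61/3 = -10373913728225/3118242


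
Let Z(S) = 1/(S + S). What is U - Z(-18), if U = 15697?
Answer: 565093/36 ≈ 15697.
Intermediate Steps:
Z(S) = 1/(2*S)
U - Z(-18) = 15697 - 1/(2*(-18)) = 15697 - (-1)/(2*18) = 15697 - 1*(-1/36) = 15697 + 1/36 = 565093/36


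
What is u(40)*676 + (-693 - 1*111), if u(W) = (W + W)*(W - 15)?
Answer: 1351196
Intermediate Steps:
u(W) = 2*W*(-15 + W) (u(W) = (2*W)*(-15 + W) = 2*W*(-15 + W))
u(40)*676 + (-693 - 1*111) = (2*40*(-15 + 40))*676 + (-693 - 1*111) = (2*40*25)*676 + (-693 - 111) = 2000*676 - 804 = 1352000 - 804 = 1351196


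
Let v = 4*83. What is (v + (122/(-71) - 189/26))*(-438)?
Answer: -130585539/923 ≈ -1.4148e+5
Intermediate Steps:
v = 332
(v + (122/(-71) - 189/26))*(-438) = (332 + (122/(-71) - 189/26))*(-438) = (332 + (122*(-1/71) - 189*1/26))*(-438) = (332 + (-122/71 - 189/26))*(-438) = (332 - 16591/1846)*(-438) = (596281/1846)*(-438) = -130585539/923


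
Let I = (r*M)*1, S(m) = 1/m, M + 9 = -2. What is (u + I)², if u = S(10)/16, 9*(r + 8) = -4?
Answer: 17894145361/2073600 ≈ 8629.5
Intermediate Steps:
M = -11 (M = -9 - 2 = -11)
r = -76/9 (r = -8 + (⅑)*(-4) = -8 - 4/9 = -76/9 ≈ -8.4444)
I = 836/9 (I = -76/9*(-11)*1 = (836/9)*1 = 836/9 ≈ 92.889)
u = 1/160 (u = 1/(10*16) = (⅒)*(1/16) = 1/160 ≈ 0.0062500)
(u + I)² = (1/160 + 836/9)² = (133769/1440)² = 17894145361/2073600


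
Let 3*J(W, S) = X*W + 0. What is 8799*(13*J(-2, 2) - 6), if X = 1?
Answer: -129052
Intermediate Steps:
J(W, S) = W/3 (J(W, S) = (1*W + 0)/3 = (W + 0)/3 = W/3)
8799*(13*J(-2, 2) - 6) = 8799*(13*((⅓)*(-2)) - 6) = 8799*(13*(-⅔) - 6) = 8799*(-26/3 - 6) = 8799*(-44/3) = -129052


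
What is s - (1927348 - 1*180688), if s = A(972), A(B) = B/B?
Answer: -1746659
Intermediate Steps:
A(B) = 1
s = 1
s - (1927348 - 1*180688) = 1 - (1927348 - 1*180688) = 1 - (1927348 - 180688) = 1 - 1*1746660 = 1 - 1746660 = -1746659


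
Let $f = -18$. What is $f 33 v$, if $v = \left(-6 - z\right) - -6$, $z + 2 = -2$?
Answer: $-2376$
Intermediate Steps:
$z = -4$ ($z = -2 - 2 = -4$)
$v = 4$ ($v = \left(-6 - -4\right) - -6 = \left(-6 + 4\right) + 6 = -2 + 6 = 4$)
$f 33 v = \left(-18\right) 33 \cdot 4 = \left(-594\right) 4 = -2376$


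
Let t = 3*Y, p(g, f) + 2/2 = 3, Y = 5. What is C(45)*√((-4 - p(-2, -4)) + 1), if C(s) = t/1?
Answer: 15*I*√5 ≈ 33.541*I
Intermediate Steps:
p(g, f) = 2 (p(g, f) = -1 + 3 = 2)
t = 15 (t = 3*5 = 15)
C(s) = 15 (C(s) = 15/1 = 15*1 = 15)
C(45)*√((-4 - p(-2, -4)) + 1) = 15*√((-4 - 1*2) + 1) = 15*√((-4 - 2) + 1) = 15*√(-6 + 1) = 15*√(-5) = 15*(I*√5) = 15*I*√5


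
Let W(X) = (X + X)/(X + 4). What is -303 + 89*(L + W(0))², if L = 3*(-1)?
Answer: 498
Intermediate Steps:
L = -3
W(X) = 2*X/(4 + X) (W(X) = (2*X)/(4 + X) = 2*X/(4 + X))
-303 + 89*(L + W(0))² = -303 + 89*(-3 + 2*0/(4 + 0))² = -303 + 89*(-3 + 2*0/4)² = -303 + 89*(-3 + 2*0*(¼))² = -303 + 89*(-3 + 0)² = -303 + 89*(-3)² = -303 + 89*9 = -303 + 801 = 498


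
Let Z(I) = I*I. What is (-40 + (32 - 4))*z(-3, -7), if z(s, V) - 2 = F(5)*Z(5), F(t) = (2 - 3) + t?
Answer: -1224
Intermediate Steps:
F(t) = -1 + t
Z(I) = I²
z(s, V) = 102 (z(s, V) = 2 + (-1 + 5)*5² = 2 + 4*25 = 2 + 100 = 102)
(-40 + (32 - 4))*z(-3, -7) = (-40 + (32 - 4))*102 = (-40 + 28)*102 = -12*102 = -1224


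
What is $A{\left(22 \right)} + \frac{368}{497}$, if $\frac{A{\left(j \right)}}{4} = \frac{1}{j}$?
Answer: $\frac{5042}{5467} \approx 0.92226$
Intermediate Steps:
$A{\left(j \right)} = \frac{4}{j}$
$A{\left(22 \right)} + \frac{368}{497} = \frac{4}{22} + \frac{368}{497} = 4 \cdot \frac{1}{22} + 368 \cdot \frac{1}{497} = \frac{2}{11} + \frac{368}{497} = \frac{5042}{5467}$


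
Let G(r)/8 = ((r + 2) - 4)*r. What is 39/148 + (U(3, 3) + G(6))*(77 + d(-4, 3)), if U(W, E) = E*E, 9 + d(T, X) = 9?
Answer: 2290635/148 ≈ 15477.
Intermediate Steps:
d(T, X) = 0 (d(T, X) = -9 + 9 = 0)
G(r) = 8*r*(-2 + r) (G(r) = 8*(((r + 2) - 4)*r) = 8*(((2 + r) - 4)*r) = 8*((-2 + r)*r) = 8*(r*(-2 + r)) = 8*r*(-2 + r))
U(W, E) = E²
39/148 + (U(3, 3) + G(6))*(77 + d(-4, 3)) = 39/148 + (3² + 8*6*(-2 + 6))*(77 + 0) = (1/148)*39 + (9 + 8*6*4)*77 = 39/148 + (9 + 192)*77 = 39/148 + 201*77 = 39/148 + 15477 = 2290635/148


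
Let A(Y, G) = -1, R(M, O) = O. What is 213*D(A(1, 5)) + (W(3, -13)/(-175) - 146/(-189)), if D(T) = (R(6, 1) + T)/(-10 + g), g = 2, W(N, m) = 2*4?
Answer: 3434/4725 ≈ 0.72677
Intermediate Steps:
W(N, m) = 8
D(T) = -⅛ - T/8 (D(T) = (1 + T)/(-10 + 2) = (1 + T)/(-8) = (1 + T)*(-⅛) = -⅛ - T/8)
213*D(A(1, 5)) + (W(3, -13)/(-175) - 146/(-189)) = 213*(-⅛ - ⅛*(-1)) + (8/(-175) - 146/(-189)) = 213*(-⅛ + ⅛) + (8*(-1/175) - 146*(-1/189)) = 213*0 + (-8/175 + 146/189) = 0 + 3434/4725 = 3434/4725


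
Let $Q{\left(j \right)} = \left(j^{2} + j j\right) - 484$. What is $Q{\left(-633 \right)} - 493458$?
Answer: $307436$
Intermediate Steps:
$Q{\left(j \right)} = -484 + 2 j^{2}$ ($Q{\left(j \right)} = \left(j^{2} + j^{2}\right) - 484 = 2 j^{2} - 484 = -484 + 2 j^{2}$)
$Q{\left(-633 \right)} - 493458 = \left(-484 + 2 \left(-633\right)^{2}\right) - 493458 = \left(-484 + 2 \cdot 400689\right) - 493458 = \left(-484 + 801378\right) - 493458 = 800894 - 493458 = 307436$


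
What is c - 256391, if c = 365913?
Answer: 109522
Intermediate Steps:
c - 256391 = 365913 - 256391 = 109522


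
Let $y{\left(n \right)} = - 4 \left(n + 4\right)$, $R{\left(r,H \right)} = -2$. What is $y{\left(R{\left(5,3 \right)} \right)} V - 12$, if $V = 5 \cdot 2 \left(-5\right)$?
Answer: $388$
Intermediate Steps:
$V = -50$ ($V = 10 \left(-5\right) = -50$)
$y{\left(n \right)} = -16 - 4 n$ ($y{\left(n \right)} = - 4 \left(4 + n\right) = -16 - 4 n$)
$y{\left(R{\left(5,3 \right)} \right)} V - 12 = \left(-16 - -8\right) \left(-50\right) - 12 = \left(-16 + 8\right) \left(-50\right) - 12 = \left(-8\right) \left(-50\right) - 12 = 400 - 12 = 388$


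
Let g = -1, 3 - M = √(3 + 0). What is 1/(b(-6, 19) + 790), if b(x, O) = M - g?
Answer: 794/630433 + √3/630433 ≈ 0.0012622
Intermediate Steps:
M = 3 - √3 (M = 3 - √(3 + 0) = 3 - √3 ≈ 1.2680)
b(x, O) = 4 - √3 (b(x, O) = (3 - √3) - 1*(-1) = (3 - √3) + 1 = 4 - √3)
1/(b(-6, 19) + 790) = 1/((4 - √3) + 790) = 1/(794 - √3)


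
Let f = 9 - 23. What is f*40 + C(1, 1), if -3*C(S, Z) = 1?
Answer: -1681/3 ≈ -560.33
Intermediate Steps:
f = -14
C(S, Z) = -1/3 (C(S, Z) = -1/3*1 = -1/3)
f*40 + C(1, 1) = -14*40 - 1/3 = -560 - 1/3 = -1681/3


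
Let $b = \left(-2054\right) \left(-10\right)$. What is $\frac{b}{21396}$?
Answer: $\frac{5135}{5349} \approx 0.95999$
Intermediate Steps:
$b = 20540$
$\frac{b}{21396} = \frac{20540}{21396} = 20540 \cdot \frac{1}{21396} = \frac{5135}{5349}$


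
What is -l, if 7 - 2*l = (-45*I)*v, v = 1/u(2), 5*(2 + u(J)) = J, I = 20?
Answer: 1111/4 ≈ 277.75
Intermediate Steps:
u(J) = -2 + J/5
v = -5/8 (v = 1/(-2 + (⅕)*2) = 1/(-2 + ⅖) = 1/(-8/5) = -5/8 ≈ -0.62500)
l = -1111/4 (l = 7/2 - (-45*20)*(-5)/(2*8) = 7/2 - (-450)*(-5)/8 = 7/2 - ½*1125/2 = 7/2 - 1125/4 = -1111/4 ≈ -277.75)
-l = -1*(-1111/4) = 1111/4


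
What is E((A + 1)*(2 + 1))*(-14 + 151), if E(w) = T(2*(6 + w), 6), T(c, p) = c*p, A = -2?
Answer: 4932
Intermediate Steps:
E(w) = 72 + 12*w (E(w) = (2*(6 + w))*6 = (12 + 2*w)*6 = 72 + 12*w)
E((A + 1)*(2 + 1))*(-14 + 151) = (72 + 12*((-2 + 1)*(2 + 1)))*(-14 + 151) = (72 + 12*(-1*3))*137 = (72 + 12*(-3))*137 = (72 - 36)*137 = 36*137 = 4932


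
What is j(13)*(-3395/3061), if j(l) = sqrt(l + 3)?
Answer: -13580/3061 ≈ -4.4365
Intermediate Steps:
j(l) = sqrt(3 + l)
j(13)*(-3395/3061) = sqrt(3 + 13)*(-3395/3061) = sqrt(16)*(-3395*1/3061) = 4*(-3395/3061) = -13580/3061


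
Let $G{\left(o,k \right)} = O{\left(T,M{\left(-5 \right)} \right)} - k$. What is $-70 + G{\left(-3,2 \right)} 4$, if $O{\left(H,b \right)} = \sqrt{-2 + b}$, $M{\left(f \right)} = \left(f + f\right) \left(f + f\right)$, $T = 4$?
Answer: $-78 + 28 \sqrt{2} \approx -38.402$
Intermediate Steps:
$M{\left(f \right)} = 4 f^{2}$ ($M{\left(f \right)} = 2 f 2 f = 4 f^{2}$)
$G{\left(o,k \right)} = - k + 7 \sqrt{2}$ ($G{\left(o,k \right)} = \sqrt{-2 + 4 \left(-5\right)^{2}} - k = \sqrt{-2 + 4 \cdot 25} - k = \sqrt{-2 + 100} - k = \sqrt{98} - k = 7 \sqrt{2} - k = - k + 7 \sqrt{2}$)
$-70 + G{\left(-3,2 \right)} 4 = -70 + \left(\left(-1\right) 2 + 7 \sqrt{2}\right) 4 = -70 + \left(-2 + 7 \sqrt{2}\right) 4 = -70 - \left(8 - 28 \sqrt{2}\right) = -78 + 28 \sqrt{2}$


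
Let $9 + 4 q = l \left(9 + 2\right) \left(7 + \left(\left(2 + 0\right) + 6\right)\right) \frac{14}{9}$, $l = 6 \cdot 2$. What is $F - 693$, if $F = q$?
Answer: $\frac{299}{4} \approx 74.75$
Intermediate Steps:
$l = 12$
$q = \frac{3071}{4}$ ($q = - \frac{9}{4} + \frac{12 \left(9 + 2\right) \left(7 + \left(\left(2 + 0\right) + 6\right)\right) \frac{14}{9}}{4} = - \frac{9}{4} + \frac{12 \cdot 11 \left(7 + \left(2 + 6\right)\right) 14 \cdot \frac{1}{9}}{4} = - \frac{9}{4} + \frac{12 \cdot 11 \left(7 + 8\right) \frac{14}{9}}{4} = - \frac{9}{4} + \frac{12 \cdot 11 \cdot 15 \cdot \frac{14}{9}}{4} = - \frac{9}{4} + \frac{12 \cdot 165 \cdot \frac{14}{9}}{4} = - \frac{9}{4} + \frac{1980 \cdot \frac{14}{9}}{4} = - \frac{9}{4} + \frac{1}{4} \cdot 3080 = - \frac{9}{4} + 770 = \frac{3071}{4} \approx 767.75$)
$F = \frac{3071}{4} \approx 767.75$
$F - 693 = \frac{3071}{4} - 693 = \frac{299}{4}$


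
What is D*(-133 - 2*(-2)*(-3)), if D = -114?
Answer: 16530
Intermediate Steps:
D*(-133 - 2*(-2)*(-3)) = -114*(-133 - 2*(-2)*(-3)) = -114*(-133 + 4*(-3)) = -114*(-133 - 12) = -114*(-145) = 16530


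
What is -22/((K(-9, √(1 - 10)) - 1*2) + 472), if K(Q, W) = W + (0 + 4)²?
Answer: -1188/26245 + 22*I/78735 ≈ -0.045266 + 0.00027942*I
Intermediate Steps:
K(Q, W) = 16 + W (K(Q, W) = W + 4² = W + 16 = 16 + W)
-22/((K(-9, √(1 - 10)) - 1*2) + 472) = -22/(((16 + √(1 - 10)) - 1*2) + 472) = -22/(((16 + √(-9)) - 2) + 472) = -22/(((16 + 3*I) - 2) + 472) = -22/((14 + 3*I) + 472) = -22/(486 + 3*I) = ((486 - 3*I)/236205)*(-22) = -22*(486 - 3*I)/236205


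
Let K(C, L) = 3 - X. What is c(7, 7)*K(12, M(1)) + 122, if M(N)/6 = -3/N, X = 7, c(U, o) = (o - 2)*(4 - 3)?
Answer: 102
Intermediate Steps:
c(U, o) = -2 + o (c(U, o) = (-2 + o)*1 = -2 + o)
M(N) = -18/N (M(N) = 6*(-3/N) = -18/N)
K(C, L) = -4 (K(C, L) = 3 - 1*7 = 3 - 7 = -4)
c(7, 7)*K(12, M(1)) + 122 = (-2 + 7)*(-4) + 122 = 5*(-4) + 122 = -20 + 122 = 102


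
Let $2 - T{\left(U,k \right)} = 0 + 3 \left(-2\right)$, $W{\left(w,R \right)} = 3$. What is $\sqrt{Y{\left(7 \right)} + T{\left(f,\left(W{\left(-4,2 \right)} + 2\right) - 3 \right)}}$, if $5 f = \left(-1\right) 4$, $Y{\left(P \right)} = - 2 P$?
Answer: $i \sqrt{6} \approx 2.4495 i$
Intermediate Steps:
$f = - \frac{4}{5}$ ($f = \frac{\left(-1\right) 4}{5} = \frac{1}{5} \left(-4\right) = - \frac{4}{5} \approx -0.8$)
$T{\left(U,k \right)} = 8$ ($T{\left(U,k \right)} = 2 - \left(0 + 3 \left(-2\right)\right) = 2 - \left(0 - 6\right) = 2 - -6 = 2 + 6 = 8$)
$\sqrt{Y{\left(7 \right)} + T{\left(f,\left(W{\left(-4,2 \right)} + 2\right) - 3 \right)}} = \sqrt{\left(-2\right) 7 + 8} = \sqrt{-14 + 8} = \sqrt{-6} = i \sqrt{6}$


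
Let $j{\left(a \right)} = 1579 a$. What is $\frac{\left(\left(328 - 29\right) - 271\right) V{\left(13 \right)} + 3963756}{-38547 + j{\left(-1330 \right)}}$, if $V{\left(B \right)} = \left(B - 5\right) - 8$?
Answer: $- \frac{3963756}{2138617} \approx -1.8534$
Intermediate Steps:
$V{\left(B \right)} = -13 + B$ ($V{\left(B \right)} = \left(-5 + B\right) - 8 = -13 + B$)
$\frac{\left(\left(328 - 29\right) - 271\right) V{\left(13 \right)} + 3963756}{-38547 + j{\left(-1330 \right)}} = \frac{\left(\left(328 - 29\right) - 271\right) \left(-13 + 13\right) + 3963756}{-38547 + 1579 \left(-1330\right)} = \frac{\left(299 - 271\right) 0 + 3963756}{-38547 - 2100070} = \frac{28 \cdot 0 + 3963756}{-2138617} = \left(0 + 3963756\right) \left(- \frac{1}{2138617}\right) = 3963756 \left(- \frac{1}{2138617}\right) = - \frac{3963756}{2138617}$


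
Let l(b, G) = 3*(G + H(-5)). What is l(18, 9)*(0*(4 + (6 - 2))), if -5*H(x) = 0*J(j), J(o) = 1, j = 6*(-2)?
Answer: 0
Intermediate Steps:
j = -12
H(x) = 0 (H(x) = -0 = -⅕*0 = 0)
l(b, G) = 3*G (l(b, G) = 3*(G + 0) = 3*G)
l(18, 9)*(0*(4 + (6 - 2))) = (3*9)*(0*(4 + (6 - 2))) = 27*(0*(4 + 4)) = 27*(0*8) = 27*0 = 0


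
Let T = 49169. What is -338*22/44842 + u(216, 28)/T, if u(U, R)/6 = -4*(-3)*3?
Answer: -177967406/1102418149 ≈ -0.16143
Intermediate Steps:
u(U, R) = 216 (u(U, R) = 6*(-4*(-3)*3) = 6*(12*3) = 6*36 = 216)
-338*22/44842 + u(216, 28)/T = -338*22/44842 + 216/49169 = -7436*1/44842 + 216*(1/49169) = -3718/22421 + 216/49169 = -177967406/1102418149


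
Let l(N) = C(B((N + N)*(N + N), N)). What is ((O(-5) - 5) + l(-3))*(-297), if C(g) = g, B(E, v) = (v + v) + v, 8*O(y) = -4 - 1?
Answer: 34749/8 ≈ 4343.6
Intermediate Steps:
O(y) = -5/8 (O(y) = (-4 - 1)/8 = (1/8)*(-5) = -5/8)
B(E, v) = 3*v (B(E, v) = 2*v + v = 3*v)
l(N) = 3*N
((O(-5) - 5) + l(-3))*(-297) = ((-5/8 - 5) + 3*(-3))*(-297) = (-45/8 - 9)*(-297) = -117/8*(-297) = 34749/8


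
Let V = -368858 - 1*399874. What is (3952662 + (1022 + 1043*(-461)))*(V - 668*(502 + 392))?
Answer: -4743664188564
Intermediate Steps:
V = -768732 (V = -368858 - 399874 = -768732)
(3952662 + (1022 + 1043*(-461)))*(V - 668*(502 + 392)) = (3952662 + (1022 + 1043*(-461)))*(-768732 - 668*(502 + 392)) = (3952662 + (1022 - 480823))*(-768732 - 668*894) = (3952662 - 479801)*(-768732 - 597192) = 3472861*(-1365924) = -4743664188564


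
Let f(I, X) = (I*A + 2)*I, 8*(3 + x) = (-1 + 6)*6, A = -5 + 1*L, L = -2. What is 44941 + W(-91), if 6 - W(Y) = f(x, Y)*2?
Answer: 359615/8 ≈ 44952.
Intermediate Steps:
A = -7 (A = -5 + 1*(-2) = -5 - 2 = -7)
x = 3/4 (x = -3 + ((-1 + 6)*6)/8 = -3 + (5*6)/8 = -3 + (1/8)*30 = -3 + 15/4 = 3/4 ≈ 0.75000)
f(I, X) = I*(2 - 7*I) (f(I, X) = (I*(-7) + 2)*I = (-7*I + 2)*I = (2 - 7*I)*I = I*(2 - 7*I))
W(Y) = 87/8 (W(Y) = 6 - 3*(2 - 7*3/4)/4*2 = 6 - 3*(2 - 21/4)/4*2 = 6 - (3/4)*(-13/4)*2 = 6 - (-39)*2/16 = 6 - 1*(-39/8) = 6 + 39/8 = 87/8)
44941 + W(-91) = 44941 + 87/8 = 359615/8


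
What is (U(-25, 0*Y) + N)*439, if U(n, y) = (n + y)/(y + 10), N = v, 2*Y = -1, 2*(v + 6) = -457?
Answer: -104043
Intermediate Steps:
v = -469/2 (v = -6 + (1/2)*(-457) = -6 - 457/2 = -469/2 ≈ -234.50)
Y = -1/2 (Y = (1/2)*(-1) = -1/2 ≈ -0.50000)
N = -469/2 ≈ -234.50
U(n, y) = (n + y)/(10 + y)
(U(-25, 0*Y) + N)*439 = ((-25 + 0*(-1/2))/(10 + 0*(-1/2)) - 469/2)*439 = ((-25 + 0)/(10 + 0) - 469/2)*439 = (-25/10 - 469/2)*439 = ((1/10)*(-25) - 469/2)*439 = (-5/2 - 469/2)*439 = -237*439 = -104043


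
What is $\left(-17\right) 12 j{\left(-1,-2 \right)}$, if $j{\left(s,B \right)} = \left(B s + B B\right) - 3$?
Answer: $-612$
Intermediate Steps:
$j{\left(s,B \right)} = -3 + B^{2} + B s$ ($j{\left(s,B \right)} = \left(B s + B^{2}\right) - 3 = \left(B^{2} + B s\right) - 3 = -3 + B^{2} + B s$)
$\left(-17\right) 12 j{\left(-1,-2 \right)} = \left(-17\right) 12 \left(-3 + \left(-2\right)^{2} - -2\right) = - 204 \left(-3 + 4 + 2\right) = \left(-204\right) 3 = -612$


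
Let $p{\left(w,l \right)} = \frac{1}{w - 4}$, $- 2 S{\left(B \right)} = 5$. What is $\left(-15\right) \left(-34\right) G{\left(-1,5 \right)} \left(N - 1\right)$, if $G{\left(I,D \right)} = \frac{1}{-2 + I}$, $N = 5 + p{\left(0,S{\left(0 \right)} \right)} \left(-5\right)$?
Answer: $- \frac{1785}{2} \approx -892.5$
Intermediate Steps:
$S{\left(B \right)} = - \frac{5}{2}$ ($S{\left(B \right)} = \left(- \frac{1}{2}\right) 5 = - \frac{5}{2}$)
$p{\left(w,l \right)} = \frac{1}{-4 + w}$
$N = \frac{25}{4}$ ($N = 5 + \frac{1}{-4 + 0} \left(-5\right) = 5 + \frac{1}{-4} \left(-5\right) = 5 - - \frac{5}{4} = 5 + \frac{5}{4} = \frac{25}{4} \approx 6.25$)
$\left(-15\right) \left(-34\right) G{\left(-1,5 \right)} \left(N - 1\right) = \left(-15\right) \left(-34\right) \frac{\frac{25}{4} - 1}{-2 - 1} = 510 \frac{1}{-3} \cdot \frac{21}{4} = 510 \left(\left(- \frac{1}{3}\right) \frac{21}{4}\right) = 510 \left(- \frac{7}{4}\right) = - \frac{1785}{2}$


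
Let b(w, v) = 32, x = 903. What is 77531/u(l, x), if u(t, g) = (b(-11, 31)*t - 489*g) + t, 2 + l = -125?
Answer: -77531/445758 ≈ -0.17393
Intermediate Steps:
l = -127 (l = -2 - 125 = -127)
u(t, g) = -489*g + 33*t (u(t, g) = (32*t - 489*g) + t = (-489*g + 32*t) + t = -489*g + 33*t)
77531/u(l, x) = 77531/(-489*903 + 33*(-127)) = 77531/(-441567 - 4191) = 77531/(-445758) = 77531*(-1/445758) = -77531/445758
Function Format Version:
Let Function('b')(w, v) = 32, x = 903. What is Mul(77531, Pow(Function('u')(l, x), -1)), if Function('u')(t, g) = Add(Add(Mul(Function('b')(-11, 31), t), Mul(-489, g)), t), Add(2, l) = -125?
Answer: Rational(-77531, 445758) ≈ -0.17393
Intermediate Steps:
l = -127 (l = Add(-2, -125) = -127)
Function('u')(t, g) = Add(Mul(-489, g), Mul(33, t)) (Function('u')(t, g) = Add(Add(Mul(32, t), Mul(-489, g)), t) = Add(Add(Mul(-489, g), Mul(32, t)), t) = Add(Mul(-489, g), Mul(33, t)))
Mul(77531, Pow(Function('u')(l, x), -1)) = Mul(77531, Pow(Add(Mul(-489, 903), Mul(33, -127)), -1)) = Mul(77531, Pow(Add(-441567, -4191), -1)) = Mul(77531, Pow(-445758, -1)) = Mul(77531, Rational(-1, 445758)) = Rational(-77531, 445758)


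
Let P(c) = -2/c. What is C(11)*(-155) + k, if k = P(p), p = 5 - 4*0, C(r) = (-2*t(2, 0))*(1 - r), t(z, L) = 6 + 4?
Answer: -155002/5 ≈ -31000.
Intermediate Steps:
t(z, L) = 10
C(r) = -20 + 20*r (C(r) = (-2*10)*(1 - r) = -20*(1 - r) = -20 + 20*r)
p = 5 (p = 5 + 0 = 5)
k = -⅖ (k = -2/5 = -2*⅕ = -⅖ ≈ -0.40000)
C(11)*(-155) + k = (-20 + 20*11)*(-155) - ⅖ = (-20 + 220)*(-155) - ⅖ = 200*(-155) - ⅖ = -31000 - ⅖ = -155002/5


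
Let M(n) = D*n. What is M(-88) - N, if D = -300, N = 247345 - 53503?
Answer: -167442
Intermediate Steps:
N = 193842
M(n) = -300*n
M(-88) - N = -300*(-88) - 1*193842 = 26400 - 193842 = -167442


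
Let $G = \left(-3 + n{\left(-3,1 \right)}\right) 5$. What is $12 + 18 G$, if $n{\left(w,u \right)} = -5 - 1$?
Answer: $-798$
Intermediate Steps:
$n{\left(w,u \right)} = -6$
$G = -45$ ($G = \left(-3 - 6\right) 5 = \left(-9\right) 5 = -45$)
$12 + 18 G = 12 + 18 \left(-45\right) = 12 - 810 = -798$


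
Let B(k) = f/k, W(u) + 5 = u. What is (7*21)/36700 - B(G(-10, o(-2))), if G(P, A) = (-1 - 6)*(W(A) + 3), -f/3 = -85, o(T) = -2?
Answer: -584649/64225 ≈ -9.1031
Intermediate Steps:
W(u) = -5 + u
f = 255 (f = -3*(-85) = 255)
G(P, A) = 14 - 7*A (G(P, A) = (-1 - 6)*((-5 + A) + 3) = -7*(-2 + A) = 14 - 7*A)
B(k) = 255/k
(7*21)/36700 - B(G(-10, o(-2))) = (7*21)/36700 - 255/(14 - 7*(-2)) = 147*(1/36700) - 255/(14 + 14) = 147/36700 - 255/28 = -584649/64225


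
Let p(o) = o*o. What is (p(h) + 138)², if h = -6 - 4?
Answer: 56644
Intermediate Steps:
h = -10
p(o) = o²
(p(h) + 138)² = ((-10)² + 138)² = (100 + 138)² = 238² = 56644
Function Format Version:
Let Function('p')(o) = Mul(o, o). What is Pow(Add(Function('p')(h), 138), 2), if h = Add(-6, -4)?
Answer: 56644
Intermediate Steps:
h = -10
Function('p')(o) = Pow(o, 2)
Pow(Add(Function('p')(h), 138), 2) = Pow(Add(Pow(-10, 2), 138), 2) = Pow(Add(100, 138), 2) = Pow(238, 2) = 56644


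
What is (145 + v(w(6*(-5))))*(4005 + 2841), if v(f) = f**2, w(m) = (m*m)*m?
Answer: 4990734992670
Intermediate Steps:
w(m) = m**3 (w(m) = m**2*m = m**3)
(145 + v(w(6*(-5))))*(4005 + 2841) = (145 + ((6*(-5))**3)**2)*(4005 + 2841) = (145 + ((-30)**3)**2)*6846 = (145 + (-27000)**2)*6846 = (145 + 729000000)*6846 = 729000145*6846 = 4990734992670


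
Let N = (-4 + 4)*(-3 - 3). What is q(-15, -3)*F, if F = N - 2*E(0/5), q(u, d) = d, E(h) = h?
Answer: 0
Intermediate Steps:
N = 0 (N = 0*(-6) = 0)
F = 0 (F = 0 - 0/5 = 0 - 2*0 = 0 + 0 = 0)
q(-15, -3)*F = -3*0 = 0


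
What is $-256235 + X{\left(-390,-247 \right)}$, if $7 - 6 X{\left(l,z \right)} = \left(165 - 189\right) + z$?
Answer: $- \frac{768566}{3} \approx -2.5619 \cdot 10^{5}$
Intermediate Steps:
$X{\left(l,z \right)} = \frac{31}{6} - \frac{z}{6}$ ($X{\left(l,z \right)} = \frac{7}{6} - \frac{\left(165 - 189\right) + z}{6} = \frac{7}{6} - \frac{-24 + z}{6} = \frac{7}{6} - \left(-4 + \frac{z}{6}\right) = \frac{31}{6} - \frac{z}{6}$)
$-256235 + X{\left(-390,-247 \right)} = -256235 + \left(\frac{31}{6} - - \frac{247}{6}\right) = -256235 + \left(\frac{31}{6} + \frac{247}{6}\right) = -256235 + \frac{139}{3} = - \frac{768566}{3}$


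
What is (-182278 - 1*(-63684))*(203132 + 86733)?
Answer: -34376249810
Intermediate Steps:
(-182278 - 1*(-63684))*(203132 + 86733) = (-182278 + 63684)*289865 = -118594*289865 = -34376249810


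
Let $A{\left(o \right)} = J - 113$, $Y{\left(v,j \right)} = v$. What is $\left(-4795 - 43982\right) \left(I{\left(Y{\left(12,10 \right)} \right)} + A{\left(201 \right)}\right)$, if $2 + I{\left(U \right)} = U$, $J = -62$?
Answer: $8048205$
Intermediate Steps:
$I{\left(U \right)} = -2 + U$
$A{\left(o \right)} = -175$ ($A{\left(o \right)} = -62 - 113 = -175$)
$\left(-4795 - 43982\right) \left(I{\left(Y{\left(12,10 \right)} \right)} + A{\left(201 \right)}\right) = \left(-4795 - 43982\right) \left(\left(-2 + 12\right) - 175\right) = - 48777 \left(10 - 175\right) = \left(-48777\right) \left(-165\right) = 8048205$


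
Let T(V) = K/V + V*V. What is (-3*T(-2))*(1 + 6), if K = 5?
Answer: -63/2 ≈ -31.500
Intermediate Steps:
T(V) = V² + 5/V (T(V) = 5/V + V*V = 5/V + V² = V² + 5/V)
(-3*T(-2))*(1 + 6) = (-3*(5 + (-2)³)/(-2))*(1 + 6) = -(-3)*(5 - 8)/2*7 = -(-3)*(-3)/2*7 = -3*3/2*7 = -9/2*7 = -63/2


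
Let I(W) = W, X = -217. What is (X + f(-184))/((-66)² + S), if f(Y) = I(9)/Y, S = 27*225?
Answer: -39937/1919304 ≈ -0.020808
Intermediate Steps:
S = 6075
f(Y) = 9/Y
(X + f(-184))/((-66)² + S) = (-217 + 9/(-184))/((-66)² + 6075) = (-217 + 9*(-1/184))/(4356 + 6075) = (-217 - 9/184)/10431 = -39937/184*1/10431 = -39937/1919304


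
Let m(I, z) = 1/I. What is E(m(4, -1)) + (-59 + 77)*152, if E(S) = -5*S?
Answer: 10939/4 ≈ 2734.8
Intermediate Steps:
E(m(4, -1)) + (-59 + 77)*152 = -5/4 + (-59 + 77)*152 = -5*¼ + 18*152 = -5/4 + 2736 = 10939/4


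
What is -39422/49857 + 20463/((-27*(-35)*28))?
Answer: -2542481/146579580 ≈ -0.017345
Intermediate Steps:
-39422/49857 + 20463/((-27*(-35)*28)) = -39422*1/49857 + 20463/((945*28)) = -39422/49857 + 20463/26460 = -39422/49857 + 20463*(1/26460) = -39422/49857 + 6821/8820 = -2542481/146579580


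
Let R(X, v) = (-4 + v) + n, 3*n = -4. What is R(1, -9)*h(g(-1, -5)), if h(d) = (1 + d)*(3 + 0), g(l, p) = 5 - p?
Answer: -473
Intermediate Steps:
n = -4/3 (n = (⅓)*(-4) = -4/3 ≈ -1.3333)
R(X, v) = -16/3 + v (R(X, v) = (-4 + v) - 4/3 = -16/3 + v)
h(d) = 3 + 3*d (h(d) = (1 + d)*3 = 3 + 3*d)
R(1, -9)*h(g(-1, -5)) = (-16/3 - 9)*(3 + 3*(5 - 1*(-5))) = -43*(3 + 3*(5 + 5))/3 = -43*(3 + 3*10)/3 = -43*(3 + 30)/3 = -43/3*33 = -473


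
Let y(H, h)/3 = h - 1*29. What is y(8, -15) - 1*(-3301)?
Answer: 3169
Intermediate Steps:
y(H, h) = -87 + 3*h (y(H, h) = 3*(h - 1*29) = 3*(h - 29) = 3*(-29 + h) = -87 + 3*h)
y(8, -15) - 1*(-3301) = (-87 + 3*(-15)) - 1*(-3301) = (-87 - 45) + 3301 = -132 + 3301 = 3169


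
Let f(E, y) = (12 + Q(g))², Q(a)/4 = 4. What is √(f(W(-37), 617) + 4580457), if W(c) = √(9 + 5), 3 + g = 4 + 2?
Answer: √4581241 ≈ 2140.4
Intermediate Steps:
g = 3 (g = -3 + (4 + 2) = -3 + 6 = 3)
W(c) = √14
Q(a) = 16 (Q(a) = 4*4 = 16)
f(E, y) = 784 (f(E, y) = (12 + 16)² = 28² = 784)
√(f(W(-37), 617) + 4580457) = √(784 + 4580457) = √4581241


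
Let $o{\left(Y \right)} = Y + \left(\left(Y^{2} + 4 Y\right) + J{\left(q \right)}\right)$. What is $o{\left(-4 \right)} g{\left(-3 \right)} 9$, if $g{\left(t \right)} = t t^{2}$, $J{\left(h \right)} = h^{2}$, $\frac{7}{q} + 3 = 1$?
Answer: $- \frac{8019}{4} \approx -2004.8$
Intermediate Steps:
$q = - \frac{7}{2}$ ($q = \frac{7}{-3 + 1} = \frac{7}{-2} = 7 \left(- \frac{1}{2}\right) = - \frac{7}{2} \approx -3.5$)
$o{\left(Y \right)} = \frac{49}{4} + Y^{2} + 5 Y$ ($o{\left(Y \right)} = Y + \left(\left(Y^{2} + 4 Y\right) + \left(- \frac{7}{2}\right)^{2}\right) = Y + \left(\left(Y^{2} + 4 Y\right) + \frac{49}{4}\right) = Y + \left(\frac{49}{4} + Y^{2} + 4 Y\right) = \frac{49}{4} + Y^{2} + 5 Y$)
$g{\left(t \right)} = t^{3}$
$o{\left(-4 \right)} g{\left(-3 \right)} 9 = \left(\frac{49}{4} + \left(-4\right)^{2} + 5 \left(-4\right)\right) \left(-3\right)^{3} \cdot 9 = \left(\frac{49}{4} + 16 - 20\right) \left(-27\right) 9 = \frac{33}{4} \left(-27\right) 9 = \left(- \frac{891}{4}\right) 9 = - \frac{8019}{4}$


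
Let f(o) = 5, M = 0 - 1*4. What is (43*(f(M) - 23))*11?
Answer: -8514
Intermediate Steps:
M = -4 (M = 0 - 4 = -4)
(43*(f(M) - 23))*11 = (43*(5 - 23))*11 = (43*(-18))*11 = -774*11 = -8514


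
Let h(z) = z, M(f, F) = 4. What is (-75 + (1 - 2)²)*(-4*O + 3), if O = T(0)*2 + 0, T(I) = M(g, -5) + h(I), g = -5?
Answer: 2146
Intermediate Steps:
T(I) = 4 + I
O = 8 (O = (4 + 0)*2 + 0 = 4*2 + 0 = 8 + 0 = 8)
(-75 + (1 - 2)²)*(-4*O + 3) = (-75 + (1 - 2)²)*(-4*8 + 3) = (-75 + (-1)²)*(-32 + 3) = (-75 + 1)*(-29) = -74*(-29) = 2146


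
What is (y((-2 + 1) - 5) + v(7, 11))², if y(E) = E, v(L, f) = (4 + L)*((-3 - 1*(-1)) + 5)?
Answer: 729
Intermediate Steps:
v(L, f) = 12 + 3*L (v(L, f) = (4 + L)*((-3 + 1) + 5) = (4 + L)*(-2 + 5) = (4 + L)*3 = 12 + 3*L)
(y((-2 + 1) - 5) + v(7, 11))² = (((-2 + 1) - 5) + (12 + 3*7))² = ((-1 - 5) + (12 + 21))² = (-6 + 33)² = 27² = 729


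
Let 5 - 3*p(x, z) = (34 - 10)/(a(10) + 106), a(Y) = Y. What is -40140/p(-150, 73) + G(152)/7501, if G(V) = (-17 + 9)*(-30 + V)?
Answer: -26194977844/1042639 ≈ -25124.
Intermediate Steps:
p(x, z) = 139/87 (p(x, z) = 5/3 - (34 - 10)/(3*(10 + 106)) = 5/3 - 8/116 = 5/3 - ⅓*6/29 = 5/3 - 2/29 = 139/87)
G(V) = 240 - 8*V (G(V) = -8*(-30 + V) = 240 - 8*V)
-40140/p(-150, 73) + G(152)/7501 = -40140/139/87 + (240 - 8*152)/7501 = -40140*87/139 + (240 - 1216)*(1/7501) = -3492180/139 - 976*1/7501 = -3492180/139 - 976/7501 = -26194977844/1042639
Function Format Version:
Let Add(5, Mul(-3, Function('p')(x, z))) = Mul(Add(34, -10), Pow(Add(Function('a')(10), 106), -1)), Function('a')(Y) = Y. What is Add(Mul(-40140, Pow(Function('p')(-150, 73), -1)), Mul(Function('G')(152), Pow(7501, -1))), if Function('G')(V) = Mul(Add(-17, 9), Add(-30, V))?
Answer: Rational(-26194977844, 1042639) ≈ -25124.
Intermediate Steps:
Function('p')(x, z) = Rational(139, 87) (Function('p')(x, z) = Add(Rational(5, 3), Mul(Rational(-1, 3), Mul(Add(34, -10), Pow(Add(10, 106), -1)))) = Add(Rational(5, 3), Mul(Rational(-1, 3), Mul(24, Pow(116, -1)))) = Add(Rational(5, 3), Mul(Rational(-1, 3), Mul(24, Rational(1, 116)))) = Add(Rational(5, 3), Mul(Rational(-1, 3), Rational(6, 29))) = Add(Rational(5, 3), Rational(-2, 29)) = Rational(139, 87))
Function('G')(V) = Add(240, Mul(-8, V)) (Function('G')(V) = Mul(-8, Add(-30, V)) = Add(240, Mul(-8, V)))
Add(Mul(-40140, Pow(Function('p')(-150, 73), -1)), Mul(Function('G')(152), Pow(7501, -1))) = Add(Mul(-40140, Pow(Rational(139, 87), -1)), Mul(Add(240, Mul(-8, 152)), Pow(7501, -1))) = Add(Mul(-40140, Rational(87, 139)), Mul(Add(240, -1216), Rational(1, 7501))) = Add(Rational(-3492180, 139), Mul(-976, Rational(1, 7501))) = Add(Rational(-3492180, 139), Rational(-976, 7501)) = Rational(-26194977844, 1042639)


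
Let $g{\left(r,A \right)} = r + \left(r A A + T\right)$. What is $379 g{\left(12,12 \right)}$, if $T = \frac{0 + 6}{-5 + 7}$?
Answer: $660597$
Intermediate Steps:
$T = 3$ ($T = \frac{6}{2} = 6 \cdot \frac{1}{2} = 3$)
$g{\left(r,A \right)} = 3 + r + r A^{2}$ ($g{\left(r,A \right)} = r + \left(r A A + 3\right) = r + \left(A r A + 3\right) = r + \left(r A^{2} + 3\right) = r + \left(3 + r A^{2}\right) = 3 + r + r A^{2}$)
$379 g{\left(12,12 \right)} = 379 \left(3 + 12 + 12 \cdot 12^{2}\right) = 379 \left(3 + 12 + 12 \cdot 144\right) = 379 \left(3 + 12 + 1728\right) = 379 \cdot 1743 = 660597$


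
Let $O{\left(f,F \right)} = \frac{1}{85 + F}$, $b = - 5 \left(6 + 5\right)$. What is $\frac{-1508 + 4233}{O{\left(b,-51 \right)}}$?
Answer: $92650$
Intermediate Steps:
$b = -55$ ($b = \left(-5\right) 11 = -55$)
$\frac{-1508 + 4233}{O{\left(b,-51 \right)}} = \frac{-1508 + 4233}{\frac{1}{85 - 51}} = \frac{2725}{\frac{1}{34}} = 2725 \frac{1}{\frac{1}{34}} = 2725 \cdot 34 = 92650$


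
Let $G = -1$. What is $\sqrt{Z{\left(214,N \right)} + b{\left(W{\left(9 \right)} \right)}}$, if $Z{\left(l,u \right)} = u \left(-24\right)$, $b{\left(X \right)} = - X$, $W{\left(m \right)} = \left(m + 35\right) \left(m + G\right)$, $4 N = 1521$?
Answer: $i \sqrt{9478} \approx 97.355 i$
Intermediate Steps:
$N = \frac{1521}{4}$ ($N = \frac{1}{4} \cdot 1521 = \frac{1521}{4} \approx 380.25$)
$W{\left(m \right)} = \left(-1 + m\right) \left(35 + m\right)$ ($W{\left(m \right)} = \left(m + 35\right) \left(m - 1\right) = \left(35 + m\right) \left(-1 + m\right) = \left(-1 + m\right) \left(35 + m\right)$)
$Z{\left(l,u \right)} = - 24 u$
$\sqrt{Z{\left(214,N \right)} + b{\left(W{\left(9 \right)} \right)}} = \sqrt{\left(-24\right) \frac{1521}{4} - \left(-35 + 9^{2} + 34 \cdot 9\right)} = \sqrt{-9126 - \left(-35 + 81 + 306\right)} = \sqrt{-9126 - 352} = \sqrt{-9478} = i \sqrt{9478}$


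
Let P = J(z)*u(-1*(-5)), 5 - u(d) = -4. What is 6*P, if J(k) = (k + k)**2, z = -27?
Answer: 157464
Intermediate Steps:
J(k) = 4*k**2 (J(k) = (2*k)**2 = 4*k**2)
u(d) = 9 (u(d) = 5 - 1*(-4) = 5 + 4 = 9)
P = 26244 (P = (4*(-27)**2)*9 = (4*729)*9 = 2916*9 = 26244)
6*P = 6*26244 = 157464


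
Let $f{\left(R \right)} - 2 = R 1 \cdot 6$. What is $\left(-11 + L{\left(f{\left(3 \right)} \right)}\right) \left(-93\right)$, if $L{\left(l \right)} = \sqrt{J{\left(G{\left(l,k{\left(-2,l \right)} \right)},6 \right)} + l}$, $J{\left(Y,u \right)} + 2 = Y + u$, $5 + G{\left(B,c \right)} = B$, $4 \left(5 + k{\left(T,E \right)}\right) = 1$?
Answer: $1023 - 93 \sqrt{39} \approx 442.22$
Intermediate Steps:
$f{\left(R \right)} = 2 + 6 R$ ($f{\left(R \right)} = 2 + R 1 \cdot 6 = 2 + R 6 = 2 + 6 R$)
$k{\left(T,E \right)} = - \frac{19}{4}$ ($k{\left(T,E \right)} = -5 + \frac{1}{4} \cdot 1 = -5 + \frac{1}{4} = - \frac{19}{4}$)
$G{\left(B,c \right)} = -5 + B$
$J{\left(Y,u \right)} = -2 + Y + u$ ($J{\left(Y,u \right)} = -2 + \left(Y + u\right) = -2 + Y + u$)
$L{\left(l \right)} = \sqrt{-1 + 2 l}$ ($L{\left(l \right)} = \sqrt{\left(-2 + \left(-5 + l\right) + 6\right) + l} = \sqrt{\left(-1 + l\right) + l} = \sqrt{-1 + 2 l}$)
$\left(-11 + L{\left(f{\left(3 \right)} \right)}\right) \left(-93\right) = \left(-11 + \sqrt{-1 + 2 \left(2 + 6 \cdot 3\right)}\right) \left(-93\right) = \left(-11 + \sqrt{-1 + 2 \left(2 + 18\right)}\right) \left(-93\right) = \left(-11 + \sqrt{-1 + 2 \cdot 20}\right) \left(-93\right) = \left(-11 + \sqrt{-1 + 40}\right) \left(-93\right) = \left(-11 + \sqrt{39}\right) \left(-93\right) = 1023 - 93 \sqrt{39}$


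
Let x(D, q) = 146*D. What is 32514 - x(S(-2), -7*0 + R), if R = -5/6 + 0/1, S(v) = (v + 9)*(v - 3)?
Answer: 37624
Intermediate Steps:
S(v) = (-3 + v)*(9 + v) (S(v) = (9 + v)*(-3 + v) = (-3 + v)*(9 + v))
R = -5/6 (R = -5*1/6 + 0*1 = -5/6 + 0 = -5/6 ≈ -0.83333)
32514 - x(S(-2), -7*0 + R) = 32514 - 146*(-27 + (-2)**2 + 6*(-2)) = 32514 - 146*(-27 + 4 - 12) = 32514 - 146*(-35) = 32514 - 1*(-5110) = 32514 + 5110 = 37624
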